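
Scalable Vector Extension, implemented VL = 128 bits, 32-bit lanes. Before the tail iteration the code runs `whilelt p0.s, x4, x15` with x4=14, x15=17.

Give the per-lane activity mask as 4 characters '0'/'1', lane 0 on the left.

128-bit reg / 32-bit elem → 4 lanes
active while 14+j < 17, i.e. j ∈ [0,3) capped at 4 ⇒ 3
bits (lane 0 leftmost): 1110

predicate = 1110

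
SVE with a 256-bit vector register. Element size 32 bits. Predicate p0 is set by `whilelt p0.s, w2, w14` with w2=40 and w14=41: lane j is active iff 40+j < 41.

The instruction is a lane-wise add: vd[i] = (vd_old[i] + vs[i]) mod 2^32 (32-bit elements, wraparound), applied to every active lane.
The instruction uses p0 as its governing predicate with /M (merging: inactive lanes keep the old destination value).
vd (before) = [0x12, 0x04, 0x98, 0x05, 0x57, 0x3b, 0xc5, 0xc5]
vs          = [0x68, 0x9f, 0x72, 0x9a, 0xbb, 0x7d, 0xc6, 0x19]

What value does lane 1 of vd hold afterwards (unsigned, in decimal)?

vd[1] = 4

256-bit reg / 32-bit elem → 8 lanes
p0[j] = (40+j < 41); true for j=0..0 → 1 lanes set
[0] add(0x12,0x68) = 0x7a
[1] tail/keep = 0x04
[2] tail/keep = 0x98
[3] tail/keep = 0x05
[4] tail/keep = 0x57
[5] tail/keep = 0x3b
[6] tail/keep = 0xc5
[7] tail/keep = 0xc5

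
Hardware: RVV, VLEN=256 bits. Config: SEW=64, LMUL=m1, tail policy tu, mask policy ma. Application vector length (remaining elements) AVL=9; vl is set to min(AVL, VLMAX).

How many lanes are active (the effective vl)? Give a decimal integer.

lanes per group: 256·1/64 = 4
vl ← min(9, 4) = 4

vl = 4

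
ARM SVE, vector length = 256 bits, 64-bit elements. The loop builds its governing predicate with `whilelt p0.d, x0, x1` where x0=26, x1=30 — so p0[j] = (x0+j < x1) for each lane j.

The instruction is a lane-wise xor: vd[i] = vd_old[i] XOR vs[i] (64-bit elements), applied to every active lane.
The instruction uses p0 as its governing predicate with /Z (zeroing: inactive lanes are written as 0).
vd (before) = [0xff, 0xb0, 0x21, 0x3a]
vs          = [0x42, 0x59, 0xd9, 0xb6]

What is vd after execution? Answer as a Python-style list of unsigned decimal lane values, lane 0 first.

256-bit reg / 64-bit elem → 4 lanes
whilelt: lane j active iff 26+j < 30 → j < 4 → 4 active
[0] xor(0xff,0x42) = 0xbd
[1] xor(0xb0,0x59) = 0xe9
[2] xor(0x21,0xd9) = 0xf8
[3] xor(0x3a,0xb6) = 0x8c

vd = [189, 233, 248, 140]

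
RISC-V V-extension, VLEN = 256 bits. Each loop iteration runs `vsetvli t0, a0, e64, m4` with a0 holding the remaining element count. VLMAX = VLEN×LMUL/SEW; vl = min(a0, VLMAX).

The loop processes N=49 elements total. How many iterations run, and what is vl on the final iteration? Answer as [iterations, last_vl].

VLMAX = VLEN×LMUL/SEW = 256×4/64 = 16
N=49: ⌈49/16⌉ = 4 iters; last vl = 49 − 3×16 = 1

[iterations, last_vl] = [4, 1]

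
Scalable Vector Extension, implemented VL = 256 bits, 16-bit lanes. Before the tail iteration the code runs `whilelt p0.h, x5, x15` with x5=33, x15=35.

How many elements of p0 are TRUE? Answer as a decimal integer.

vl = 2

register lanes = 256/16 = 16
active while 33+j < 35, i.e. j ∈ [0,2) capped at 16 ⇒ 2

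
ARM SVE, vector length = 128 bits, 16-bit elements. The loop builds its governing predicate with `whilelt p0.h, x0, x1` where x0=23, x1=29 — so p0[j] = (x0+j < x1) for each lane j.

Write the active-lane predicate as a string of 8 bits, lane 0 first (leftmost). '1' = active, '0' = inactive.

lane count: 128 div 16 = 8
whilelt: lane j active iff 23+j < 29 → j < 6 → 6 active
bits (lane 0 leftmost): 11111100

predicate = 11111100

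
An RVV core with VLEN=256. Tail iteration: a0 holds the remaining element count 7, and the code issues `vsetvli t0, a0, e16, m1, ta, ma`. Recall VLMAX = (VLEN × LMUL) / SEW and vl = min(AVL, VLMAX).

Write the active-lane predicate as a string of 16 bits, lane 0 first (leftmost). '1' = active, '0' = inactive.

predicate = 1111111000000000

VLMAX = VLEN×LMUL/SEW = 256×1/16 = 16
AVL=7 ≤ VLMAX=16, so vl = 7
bits (lane 0 leftmost): 1111111000000000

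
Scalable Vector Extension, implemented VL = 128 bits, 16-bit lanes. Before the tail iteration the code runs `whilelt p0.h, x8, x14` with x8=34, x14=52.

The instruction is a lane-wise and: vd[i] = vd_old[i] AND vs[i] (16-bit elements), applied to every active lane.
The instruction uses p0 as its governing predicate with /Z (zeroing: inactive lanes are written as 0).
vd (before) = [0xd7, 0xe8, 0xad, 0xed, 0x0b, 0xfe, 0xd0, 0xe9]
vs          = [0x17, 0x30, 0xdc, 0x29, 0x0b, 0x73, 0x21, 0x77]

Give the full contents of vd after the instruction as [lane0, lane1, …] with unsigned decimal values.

128-bit reg / 16-bit elem → 8 lanes
whilelt: lane j active iff 34+j < 52 → j < 18 → 8 active
lane  0: and(0xd7,0x17) ⇒ 0x17
lane  1: and(0xe8,0x30) ⇒ 0x20
lane  2: and(0xad,0xdc) ⇒ 0x8c
lane  3: and(0xed,0x29) ⇒ 0x29
lane  4: and(0x0b,0x0b) ⇒ 0x0b
lane  5: and(0xfe,0x73) ⇒ 0x72
lane  6: and(0xd0,0x21) ⇒ 0x00
lane  7: and(0xe9,0x77) ⇒ 0x61

vd = [23, 32, 140, 41, 11, 114, 0, 97]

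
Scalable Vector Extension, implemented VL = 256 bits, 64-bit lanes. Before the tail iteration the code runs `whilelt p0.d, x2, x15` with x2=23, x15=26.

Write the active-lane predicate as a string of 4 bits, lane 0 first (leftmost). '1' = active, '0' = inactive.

lane count: 256 div 64 = 4
p0[j] = (23+j < 26); true for j=0..2 → 3 lanes set
bits (lane 0 leftmost): 1110

predicate = 1110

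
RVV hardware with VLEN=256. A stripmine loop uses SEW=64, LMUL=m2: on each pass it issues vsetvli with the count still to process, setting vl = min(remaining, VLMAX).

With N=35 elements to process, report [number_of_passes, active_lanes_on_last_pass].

VLMAX = VLEN×LMUL/SEW = 256×2/64 = 8
N=35: ⌈35/8⌉ = 5 iters; last vl = 35 − 4×8 = 3

[iterations, last_vl] = [5, 3]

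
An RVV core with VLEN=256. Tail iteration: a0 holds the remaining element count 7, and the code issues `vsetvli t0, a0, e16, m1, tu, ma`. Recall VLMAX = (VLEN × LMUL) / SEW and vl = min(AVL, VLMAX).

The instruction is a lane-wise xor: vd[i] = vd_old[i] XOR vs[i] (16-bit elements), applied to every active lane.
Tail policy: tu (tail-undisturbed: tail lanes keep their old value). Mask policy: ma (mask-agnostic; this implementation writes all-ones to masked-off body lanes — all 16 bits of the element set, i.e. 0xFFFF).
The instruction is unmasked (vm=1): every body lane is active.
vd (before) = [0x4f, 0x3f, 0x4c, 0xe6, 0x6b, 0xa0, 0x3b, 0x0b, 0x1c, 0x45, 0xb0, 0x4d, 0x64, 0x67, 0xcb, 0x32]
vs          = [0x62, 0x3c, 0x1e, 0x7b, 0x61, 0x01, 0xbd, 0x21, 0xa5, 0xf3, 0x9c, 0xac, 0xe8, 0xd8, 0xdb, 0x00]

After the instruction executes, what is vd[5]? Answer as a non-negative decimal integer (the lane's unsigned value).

vd[5] = 161

VLMAX = (256 × 1) / 16 = 16 lanes
AVL=7 ≤ VLMAX=16, so vl = 7
[0] xor(0x4f,0x62) = 0x2d
[1] xor(0x3f,0x3c) = 0x03
[2] xor(0x4c,0x1e) = 0x52
[3] xor(0xe6,0x7b) = 0x9d
[4] xor(0x6b,0x61) = 0x0a
[5] xor(0xa0,0x01) = 0xa1
[6] xor(0x3b,0xbd) = 0x86
[7] tail/keep = 0x0b
[8] tail/keep = 0x1c
[9] tail/keep = 0x45
[10] tail/keep = 0xb0
[11] tail/keep = 0x4d
[12] tail/keep = 0x64
[13] tail/keep = 0x67
[14] tail/keep = 0xcb
[15] tail/keep = 0x32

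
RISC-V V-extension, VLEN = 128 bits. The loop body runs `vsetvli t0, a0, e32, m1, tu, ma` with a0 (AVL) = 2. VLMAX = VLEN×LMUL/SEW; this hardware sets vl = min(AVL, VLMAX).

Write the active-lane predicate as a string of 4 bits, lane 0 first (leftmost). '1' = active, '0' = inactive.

predicate = 1100

lanes per group: 128·1/32 = 4
AVL=2 ≤ VLMAX=4, so vl = 2
bits (lane 0 leftmost): 1100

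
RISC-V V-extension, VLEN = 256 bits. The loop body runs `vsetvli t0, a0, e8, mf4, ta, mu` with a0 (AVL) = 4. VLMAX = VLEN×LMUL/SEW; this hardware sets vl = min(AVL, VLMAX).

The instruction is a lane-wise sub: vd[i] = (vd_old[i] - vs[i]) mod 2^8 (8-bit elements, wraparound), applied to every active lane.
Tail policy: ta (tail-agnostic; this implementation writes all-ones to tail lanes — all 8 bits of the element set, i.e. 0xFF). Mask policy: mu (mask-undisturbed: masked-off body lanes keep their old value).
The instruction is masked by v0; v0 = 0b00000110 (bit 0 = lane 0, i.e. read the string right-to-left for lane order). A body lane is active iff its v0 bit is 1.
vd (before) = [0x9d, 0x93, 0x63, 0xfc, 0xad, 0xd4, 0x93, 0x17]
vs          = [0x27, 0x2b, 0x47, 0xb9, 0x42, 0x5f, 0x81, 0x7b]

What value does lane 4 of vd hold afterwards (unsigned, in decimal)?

VLMAX = VLEN×LMUL/SEW = 256×1/4/8 = 8
vl = min(AVL, VLMAX) = min(4, 8) = 4
lane  0: mask-off/keep ⇒ 0x9d
lane  1: sub(0x93,0x2b) ⇒ 0x68
lane  2: sub(0x63,0x47) ⇒ 0x1c
lane  3: mask-off/keep ⇒ 0xfc
lane  4: tail/ones ⇒ 0xff
lane  5: tail/ones ⇒ 0xff
lane  6: tail/ones ⇒ 0xff
lane  7: tail/ones ⇒ 0xff

vd[4] = 255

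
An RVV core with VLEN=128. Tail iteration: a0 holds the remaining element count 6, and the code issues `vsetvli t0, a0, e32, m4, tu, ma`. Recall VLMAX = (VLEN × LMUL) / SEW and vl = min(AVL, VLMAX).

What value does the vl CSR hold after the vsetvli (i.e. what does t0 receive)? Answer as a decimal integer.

lanes per group: 128·4/32 = 16
vl ← min(6, 16) = 6

vl = 6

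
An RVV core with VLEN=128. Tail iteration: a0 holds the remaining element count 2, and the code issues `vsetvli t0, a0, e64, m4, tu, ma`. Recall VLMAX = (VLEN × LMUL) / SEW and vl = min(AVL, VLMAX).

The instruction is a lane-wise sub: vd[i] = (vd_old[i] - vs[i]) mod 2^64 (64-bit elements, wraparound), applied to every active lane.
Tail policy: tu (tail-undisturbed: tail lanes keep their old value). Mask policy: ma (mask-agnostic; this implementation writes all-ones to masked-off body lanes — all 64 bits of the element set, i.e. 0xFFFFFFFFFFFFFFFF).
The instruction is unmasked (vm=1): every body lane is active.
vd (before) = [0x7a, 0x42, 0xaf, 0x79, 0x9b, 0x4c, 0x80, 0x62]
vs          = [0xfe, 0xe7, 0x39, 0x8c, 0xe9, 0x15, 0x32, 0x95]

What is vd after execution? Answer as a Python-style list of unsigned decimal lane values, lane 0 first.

vd = [18446744073709551484, 18446744073709551451, 175, 121, 155, 76, 128, 98]

VLMAX = (128 × 4) / 64 = 8 lanes
vl = min(AVL, VLMAX) = min(2, 8) = 2
[0] sub(0x7a,0xfe) = 0xffffffffffffff7c
[1] sub(0x42,0xe7) = 0xffffffffffffff5b
[2] tail/keep = 0xaf
[3] tail/keep = 0x79
[4] tail/keep = 0x9b
[5] tail/keep = 0x4c
[6] tail/keep = 0x80
[7] tail/keep = 0x62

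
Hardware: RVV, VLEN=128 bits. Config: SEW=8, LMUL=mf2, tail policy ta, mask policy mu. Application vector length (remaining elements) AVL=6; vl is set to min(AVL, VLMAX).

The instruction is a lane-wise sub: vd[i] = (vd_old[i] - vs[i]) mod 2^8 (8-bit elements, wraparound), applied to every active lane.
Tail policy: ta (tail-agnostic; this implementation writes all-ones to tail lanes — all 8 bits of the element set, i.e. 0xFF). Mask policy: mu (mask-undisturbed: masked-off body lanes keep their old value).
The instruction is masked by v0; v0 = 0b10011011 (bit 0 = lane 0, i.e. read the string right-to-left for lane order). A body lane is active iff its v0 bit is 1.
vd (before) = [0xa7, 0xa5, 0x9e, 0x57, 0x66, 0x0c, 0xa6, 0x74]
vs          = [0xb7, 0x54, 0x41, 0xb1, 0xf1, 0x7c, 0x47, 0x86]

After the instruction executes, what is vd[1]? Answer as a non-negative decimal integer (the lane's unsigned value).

vd[1] = 81

VLMAX = VLEN×LMUL/SEW = 128×1/2/8 = 8
AVL=6 ≤ VLMAX=8, so vl = 6
vd[0] sub(0xa7,0xb7) -> 0xf0
vd[1] sub(0xa5,0x54) -> 0x51
vd[2] mask-off/keep -> 0x9e
vd[3] sub(0x57,0xb1) -> 0xa6
vd[4] sub(0x66,0xf1) -> 0x75
vd[5] mask-off/keep -> 0x0c
vd[6] tail/ones -> 0xff
vd[7] tail/ones -> 0xff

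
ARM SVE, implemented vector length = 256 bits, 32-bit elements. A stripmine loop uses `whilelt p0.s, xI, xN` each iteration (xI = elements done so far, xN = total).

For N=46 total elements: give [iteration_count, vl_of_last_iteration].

register lanes = 256/32 = 8
46 elements at 8/iter → 6 passes, remainder 6 on the last

[iterations, last_vl] = [6, 6]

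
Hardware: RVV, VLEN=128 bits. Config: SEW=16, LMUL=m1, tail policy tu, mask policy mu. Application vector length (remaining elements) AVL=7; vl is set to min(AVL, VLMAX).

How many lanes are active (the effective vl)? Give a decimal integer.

VLMAX = VLEN×LMUL/SEW = 128×1/16 = 8
vl = min(AVL, VLMAX) = min(7, 8) = 7

vl = 7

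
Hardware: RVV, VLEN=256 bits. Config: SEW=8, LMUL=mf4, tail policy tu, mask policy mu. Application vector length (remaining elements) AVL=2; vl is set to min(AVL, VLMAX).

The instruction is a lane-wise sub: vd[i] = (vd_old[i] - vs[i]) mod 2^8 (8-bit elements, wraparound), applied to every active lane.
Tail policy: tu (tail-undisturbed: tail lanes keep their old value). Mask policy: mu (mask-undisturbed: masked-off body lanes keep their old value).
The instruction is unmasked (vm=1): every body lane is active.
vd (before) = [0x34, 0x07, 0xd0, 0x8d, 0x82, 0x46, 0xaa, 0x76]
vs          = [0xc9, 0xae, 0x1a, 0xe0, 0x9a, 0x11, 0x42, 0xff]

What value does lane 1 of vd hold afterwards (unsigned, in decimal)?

vd[1] = 89

VLMAX = (256 × 1/4) / 8 = 8 lanes
AVL=2 ≤ VLMAX=8, so vl = 2
lane  0: sub(0x34,0xc9) ⇒ 0x6b
lane  1: sub(0x07,0xae) ⇒ 0x59
lane  2: tail/keep ⇒ 0xd0
lane  3: tail/keep ⇒ 0x8d
lane  4: tail/keep ⇒ 0x82
lane  5: tail/keep ⇒ 0x46
lane  6: tail/keep ⇒ 0xaa
lane  7: tail/keep ⇒ 0x76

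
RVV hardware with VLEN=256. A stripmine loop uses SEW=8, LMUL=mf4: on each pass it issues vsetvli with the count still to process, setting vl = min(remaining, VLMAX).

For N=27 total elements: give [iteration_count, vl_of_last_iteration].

VLMAX = VLEN×LMUL/SEW = 256×1/4/8 = 8
iterations = ceil(27/8) = 4; final-pass vl = 3

[iterations, last_vl] = [4, 3]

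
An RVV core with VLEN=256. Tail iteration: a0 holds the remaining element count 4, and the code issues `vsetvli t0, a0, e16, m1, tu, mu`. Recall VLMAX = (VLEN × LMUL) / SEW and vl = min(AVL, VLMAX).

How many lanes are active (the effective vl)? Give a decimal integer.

VLMAX = VLEN×LMUL/SEW = 256×1/16 = 16
vl = min(AVL, VLMAX) = min(4, 16) = 4

vl = 4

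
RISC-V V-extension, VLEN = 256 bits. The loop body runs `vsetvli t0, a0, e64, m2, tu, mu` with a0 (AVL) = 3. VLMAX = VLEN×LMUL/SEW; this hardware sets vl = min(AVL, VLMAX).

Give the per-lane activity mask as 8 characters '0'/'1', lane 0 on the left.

lanes per group: 256·2/64 = 8
vl = min(AVL, VLMAX) = min(3, 8) = 3
bits (lane 0 leftmost): 11100000

predicate = 11100000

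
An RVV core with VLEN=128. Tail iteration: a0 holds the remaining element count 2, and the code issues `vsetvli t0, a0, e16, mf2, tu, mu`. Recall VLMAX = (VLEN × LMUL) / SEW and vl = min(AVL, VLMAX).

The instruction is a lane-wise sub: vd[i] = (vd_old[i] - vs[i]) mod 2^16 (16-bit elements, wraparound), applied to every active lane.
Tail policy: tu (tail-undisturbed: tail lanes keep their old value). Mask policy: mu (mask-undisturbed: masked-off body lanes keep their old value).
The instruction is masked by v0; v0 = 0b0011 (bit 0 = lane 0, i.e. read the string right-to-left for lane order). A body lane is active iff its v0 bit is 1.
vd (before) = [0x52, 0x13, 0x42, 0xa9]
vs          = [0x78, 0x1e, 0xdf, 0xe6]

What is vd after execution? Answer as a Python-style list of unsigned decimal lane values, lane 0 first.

vd = [65498, 65525, 66, 169]

lanes per group: 128·1/2/16 = 4
vl = min(AVL, VLMAX) = min(2, 4) = 2
vd[0] sub(0x52,0x78) -> 0xffda
vd[1] sub(0x13,0x1e) -> 0xfff5
vd[2] tail/keep -> 0x42
vd[3] tail/keep -> 0xa9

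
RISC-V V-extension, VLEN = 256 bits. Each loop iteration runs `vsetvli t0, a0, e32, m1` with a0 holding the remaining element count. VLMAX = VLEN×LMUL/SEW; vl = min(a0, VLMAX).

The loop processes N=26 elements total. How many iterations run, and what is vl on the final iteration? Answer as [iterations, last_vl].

lanes per group: 256·1/32 = 8
N=26: ⌈26/8⌉ = 4 iters; last vl = 26 − 3×8 = 2

[iterations, last_vl] = [4, 2]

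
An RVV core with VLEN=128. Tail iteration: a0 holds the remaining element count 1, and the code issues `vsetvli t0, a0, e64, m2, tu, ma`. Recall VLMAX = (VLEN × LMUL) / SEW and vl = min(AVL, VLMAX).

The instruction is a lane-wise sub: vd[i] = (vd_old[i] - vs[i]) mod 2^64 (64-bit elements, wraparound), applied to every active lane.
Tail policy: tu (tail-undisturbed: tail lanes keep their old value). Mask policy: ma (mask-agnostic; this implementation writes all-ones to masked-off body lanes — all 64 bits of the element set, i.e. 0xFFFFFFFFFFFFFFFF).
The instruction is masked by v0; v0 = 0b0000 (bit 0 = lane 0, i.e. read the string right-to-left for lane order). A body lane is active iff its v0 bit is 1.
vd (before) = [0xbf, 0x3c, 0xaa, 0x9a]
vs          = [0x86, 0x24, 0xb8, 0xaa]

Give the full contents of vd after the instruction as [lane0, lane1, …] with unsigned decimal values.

vd = [18446744073709551615, 60, 170, 154]

VLMAX = (128 × 2) / 64 = 4 lanes
vl ← min(1, 4) = 1
[0] mask-off/ones = 0xffffffffffffffff
[1] tail/keep = 0x3c
[2] tail/keep = 0xaa
[3] tail/keep = 0x9a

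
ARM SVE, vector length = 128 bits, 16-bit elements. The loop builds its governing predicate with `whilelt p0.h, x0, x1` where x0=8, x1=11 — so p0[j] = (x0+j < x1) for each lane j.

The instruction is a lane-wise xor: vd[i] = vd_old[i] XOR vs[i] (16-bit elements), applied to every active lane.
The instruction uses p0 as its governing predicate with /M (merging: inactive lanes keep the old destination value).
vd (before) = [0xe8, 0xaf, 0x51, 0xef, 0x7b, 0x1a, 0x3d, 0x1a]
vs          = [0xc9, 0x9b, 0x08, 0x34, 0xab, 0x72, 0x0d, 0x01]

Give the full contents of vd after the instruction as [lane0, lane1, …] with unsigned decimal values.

vd = [33, 52, 89, 239, 123, 26, 61, 26]

128-bit reg / 16-bit elem → 8 lanes
active while 8+j < 11, i.e. j ∈ [0,3) capped at 8 ⇒ 3
  i=0: xor(0xe8,0xc9) → 33
  i=1: xor(0xaf,0x9b) → 52
  i=2: xor(0x51,0x08) → 89
  i=3: tail/keep → 239
  i=4: tail/keep → 123
  i=5: tail/keep → 26
  i=6: tail/keep → 61
  i=7: tail/keep → 26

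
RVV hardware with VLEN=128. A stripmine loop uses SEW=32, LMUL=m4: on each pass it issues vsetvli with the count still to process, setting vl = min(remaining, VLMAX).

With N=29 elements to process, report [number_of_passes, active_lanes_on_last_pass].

VLMAX = (128 × 4) / 32 = 16 lanes
29 elements at 16/iter → 2 passes, remainder 13 on the last

[iterations, last_vl] = [2, 13]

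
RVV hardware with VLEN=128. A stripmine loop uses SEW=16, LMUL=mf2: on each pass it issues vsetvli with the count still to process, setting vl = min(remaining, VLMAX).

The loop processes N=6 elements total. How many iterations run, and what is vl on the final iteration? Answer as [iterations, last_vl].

[iterations, last_vl] = [2, 2]

VLMAX = VLEN×LMUL/SEW = 128×1/2/16 = 4
iterations = ceil(6/4) = 2; final-pass vl = 2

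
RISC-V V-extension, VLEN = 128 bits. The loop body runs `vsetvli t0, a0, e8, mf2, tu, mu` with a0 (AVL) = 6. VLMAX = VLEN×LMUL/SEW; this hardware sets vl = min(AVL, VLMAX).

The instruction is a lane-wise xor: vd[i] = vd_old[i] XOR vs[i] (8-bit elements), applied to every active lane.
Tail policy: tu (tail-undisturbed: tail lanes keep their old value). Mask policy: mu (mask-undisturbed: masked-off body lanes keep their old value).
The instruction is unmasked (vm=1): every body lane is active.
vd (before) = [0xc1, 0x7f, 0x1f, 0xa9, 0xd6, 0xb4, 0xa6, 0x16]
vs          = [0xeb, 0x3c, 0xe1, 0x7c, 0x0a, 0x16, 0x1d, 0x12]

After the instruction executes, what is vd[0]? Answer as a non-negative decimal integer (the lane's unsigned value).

VLMAX = VLEN×LMUL/SEW = 128×1/2/8 = 8
vl = min(AVL, VLMAX) = min(6, 8) = 6
  i=0: xor(0xc1,0xeb) → 42
  i=1: xor(0x7f,0x3c) → 67
  i=2: xor(0x1f,0xe1) → 254
  i=3: xor(0xa9,0x7c) → 213
  i=4: xor(0xd6,0x0a) → 220
  i=5: xor(0xb4,0x16) → 162
  i=6: tail/keep → 166
  i=7: tail/keep → 22

vd[0] = 42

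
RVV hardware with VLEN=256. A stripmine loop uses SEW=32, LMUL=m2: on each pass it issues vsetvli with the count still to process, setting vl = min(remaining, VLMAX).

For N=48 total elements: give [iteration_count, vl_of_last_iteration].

lanes per group: 256·2/32 = 16
48 elements at 16/iter → 3 passes, remainder 16 on the last

[iterations, last_vl] = [3, 16]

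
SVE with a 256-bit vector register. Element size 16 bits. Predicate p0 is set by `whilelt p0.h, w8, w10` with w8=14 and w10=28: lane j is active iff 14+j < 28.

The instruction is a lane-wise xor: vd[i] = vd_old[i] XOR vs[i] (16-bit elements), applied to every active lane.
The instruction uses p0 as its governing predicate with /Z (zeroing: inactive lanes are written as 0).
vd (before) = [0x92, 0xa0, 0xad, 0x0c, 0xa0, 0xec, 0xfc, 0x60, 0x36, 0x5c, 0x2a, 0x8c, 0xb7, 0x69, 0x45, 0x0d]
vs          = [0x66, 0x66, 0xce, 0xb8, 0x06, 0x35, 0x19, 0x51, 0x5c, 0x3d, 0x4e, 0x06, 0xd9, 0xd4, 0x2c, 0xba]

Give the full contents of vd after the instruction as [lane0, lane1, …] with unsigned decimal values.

lane count: 256 div 16 = 16
active while 14+j < 28, i.e. j ∈ [0,14) capped at 16 ⇒ 14
vd[0] xor(0x92,0x66) -> 0xf4
vd[1] xor(0xa0,0x66) -> 0xc6
vd[2] xor(0xad,0xce) -> 0x63
vd[3] xor(0x0c,0xb8) -> 0xb4
vd[4] xor(0xa0,0x06) -> 0xa6
vd[5] xor(0xec,0x35) -> 0xd9
vd[6] xor(0xfc,0x19) -> 0xe5
vd[7] xor(0x60,0x51) -> 0x31
vd[8] xor(0x36,0x5c) -> 0x6a
vd[9] xor(0x5c,0x3d) -> 0x61
vd[10] xor(0x2a,0x4e) -> 0x64
vd[11] xor(0x8c,0x06) -> 0x8a
vd[12] xor(0xb7,0xd9) -> 0x6e
vd[13] xor(0x69,0xd4) -> 0xbd
vd[14] tail/zero -> 0x00
vd[15] tail/zero -> 0x00

vd = [244, 198, 99, 180, 166, 217, 229, 49, 106, 97, 100, 138, 110, 189, 0, 0]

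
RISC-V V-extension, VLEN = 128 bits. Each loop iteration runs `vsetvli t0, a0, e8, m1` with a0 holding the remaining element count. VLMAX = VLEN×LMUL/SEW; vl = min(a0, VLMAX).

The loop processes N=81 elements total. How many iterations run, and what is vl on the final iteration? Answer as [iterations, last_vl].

VLMAX = VLEN×LMUL/SEW = 128×1/8 = 16
81 elements at 16/iter → 6 passes, remainder 1 on the last

[iterations, last_vl] = [6, 1]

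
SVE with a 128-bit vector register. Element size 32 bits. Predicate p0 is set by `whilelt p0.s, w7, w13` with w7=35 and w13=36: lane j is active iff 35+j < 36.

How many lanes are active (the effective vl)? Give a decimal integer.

register lanes = 128/32 = 4
p0[j] = (35+j < 36); true for j=0..0 → 1 lanes set

vl = 1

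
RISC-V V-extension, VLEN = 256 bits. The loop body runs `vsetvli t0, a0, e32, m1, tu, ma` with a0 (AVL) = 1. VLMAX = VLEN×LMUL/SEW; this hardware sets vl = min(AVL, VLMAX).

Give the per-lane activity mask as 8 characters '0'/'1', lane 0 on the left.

lanes per group: 256·1/32 = 8
vl = min(AVL, VLMAX) = min(1, 8) = 1
bits (lane 0 leftmost): 10000000

predicate = 10000000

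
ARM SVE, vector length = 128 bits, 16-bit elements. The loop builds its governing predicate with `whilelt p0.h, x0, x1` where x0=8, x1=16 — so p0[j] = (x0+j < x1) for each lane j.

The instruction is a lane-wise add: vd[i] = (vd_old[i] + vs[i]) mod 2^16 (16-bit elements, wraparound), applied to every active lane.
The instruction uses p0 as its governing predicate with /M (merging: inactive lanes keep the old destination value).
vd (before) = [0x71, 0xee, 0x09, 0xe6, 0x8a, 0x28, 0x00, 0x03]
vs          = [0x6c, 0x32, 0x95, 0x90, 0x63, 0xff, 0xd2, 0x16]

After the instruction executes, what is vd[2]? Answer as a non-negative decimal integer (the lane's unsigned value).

lane count: 128 div 16 = 8
whilelt: lane j active iff 8+j < 16 → j < 8 → 8 active
  i=0: add(0x71,0x6c) → 221
  i=1: add(0xee,0x32) → 288
  i=2: add(0x09,0x95) → 158
  i=3: add(0xe6,0x90) → 374
  i=4: add(0x8a,0x63) → 237
  i=5: add(0x28,0xff) → 295
  i=6: add(0x00,0xd2) → 210
  i=7: add(0x03,0x16) → 25

vd[2] = 158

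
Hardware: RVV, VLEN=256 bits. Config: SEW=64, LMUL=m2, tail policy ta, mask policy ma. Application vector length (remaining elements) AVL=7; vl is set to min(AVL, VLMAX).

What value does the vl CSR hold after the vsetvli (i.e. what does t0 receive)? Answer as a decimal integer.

vl = 7

VLMAX = (256 × 2) / 64 = 8 lanes
AVL=7 ≤ VLMAX=8, so vl = 7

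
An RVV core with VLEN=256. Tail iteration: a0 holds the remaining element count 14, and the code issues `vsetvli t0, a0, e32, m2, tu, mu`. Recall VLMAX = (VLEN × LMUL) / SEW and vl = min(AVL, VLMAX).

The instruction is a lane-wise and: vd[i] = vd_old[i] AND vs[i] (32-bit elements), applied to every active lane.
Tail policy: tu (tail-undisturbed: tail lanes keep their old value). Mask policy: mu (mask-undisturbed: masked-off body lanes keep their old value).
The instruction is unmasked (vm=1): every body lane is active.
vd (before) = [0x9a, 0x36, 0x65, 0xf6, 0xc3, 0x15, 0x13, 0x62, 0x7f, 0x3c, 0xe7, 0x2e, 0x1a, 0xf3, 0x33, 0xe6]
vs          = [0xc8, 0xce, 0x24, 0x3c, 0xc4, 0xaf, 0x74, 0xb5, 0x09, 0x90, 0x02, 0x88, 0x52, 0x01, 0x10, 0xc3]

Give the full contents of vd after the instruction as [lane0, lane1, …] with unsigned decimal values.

vd = [136, 6, 36, 52, 192, 5, 16, 32, 9, 16, 2, 8, 18, 1, 51, 230]

VLMAX = VLEN×LMUL/SEW = 256×2/32 = 16
AVL=14 ≤ VLMAX=16, so vl = 14
[0] and(0x9a,0xc8) = 0x88
[1] and(0x36,0xce) = 0x06
[2] and(0x65,0x24) = 0x24
[3] and(0xf6,0x3c) = 0x34
[4] and(0xc3,0xc4) = 0xc0
[5] and(0x15,0xaf) = 0x05
[6] and(0x13,0x74) = 0x10
[7] and(0x62,0xb5) = 0x20
[8] and(0x7f,0x09) = 0x09
[9] and(0x3c,0x90) = 0x10
[10] and(0xe7,0x02) = 0x02
[11] and(0x2e,0x88) = 0x08
[12] and(0x1a,0x52) = 0x12
[13] and(0xf3,0x01) = 0x01
[14] tail/keep = 0x33
[15] tail/keep = 0xe6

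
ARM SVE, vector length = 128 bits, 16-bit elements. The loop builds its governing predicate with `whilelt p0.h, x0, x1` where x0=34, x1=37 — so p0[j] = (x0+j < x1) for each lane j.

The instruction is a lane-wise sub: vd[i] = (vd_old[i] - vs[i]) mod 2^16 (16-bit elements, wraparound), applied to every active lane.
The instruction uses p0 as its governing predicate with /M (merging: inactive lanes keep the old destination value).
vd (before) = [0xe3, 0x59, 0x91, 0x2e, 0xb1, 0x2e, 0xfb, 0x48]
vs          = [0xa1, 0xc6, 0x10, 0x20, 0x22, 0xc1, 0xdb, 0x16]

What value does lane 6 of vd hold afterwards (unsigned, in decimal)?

lane count: 128 div 16 = 8
whilelt: lane j active iff 34+j < 37 → j < 3 → 3 active
  i=0: sub(0xe3,0xa1) → 66
  i=1: sub(0x59,0xc6) → 65427
  i=2: sub(0x91,0x10) → 129
  i=3: tail/keep → 46
  i=4: tail/keep → 177
  i=5: tail/keep → 46
  i=6: tail/keep → 251
  i=7: tail/keep → 72

vd[6] = 251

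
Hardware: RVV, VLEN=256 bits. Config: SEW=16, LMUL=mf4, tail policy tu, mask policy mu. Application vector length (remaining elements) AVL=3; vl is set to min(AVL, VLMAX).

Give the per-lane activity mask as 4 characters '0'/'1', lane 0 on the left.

VLMAX = (256 × 1/4) / 16 = 4 lanes
vl ← min(3, 4) = 3
bits (lane 0 leftmost): 1110

predicate = 1110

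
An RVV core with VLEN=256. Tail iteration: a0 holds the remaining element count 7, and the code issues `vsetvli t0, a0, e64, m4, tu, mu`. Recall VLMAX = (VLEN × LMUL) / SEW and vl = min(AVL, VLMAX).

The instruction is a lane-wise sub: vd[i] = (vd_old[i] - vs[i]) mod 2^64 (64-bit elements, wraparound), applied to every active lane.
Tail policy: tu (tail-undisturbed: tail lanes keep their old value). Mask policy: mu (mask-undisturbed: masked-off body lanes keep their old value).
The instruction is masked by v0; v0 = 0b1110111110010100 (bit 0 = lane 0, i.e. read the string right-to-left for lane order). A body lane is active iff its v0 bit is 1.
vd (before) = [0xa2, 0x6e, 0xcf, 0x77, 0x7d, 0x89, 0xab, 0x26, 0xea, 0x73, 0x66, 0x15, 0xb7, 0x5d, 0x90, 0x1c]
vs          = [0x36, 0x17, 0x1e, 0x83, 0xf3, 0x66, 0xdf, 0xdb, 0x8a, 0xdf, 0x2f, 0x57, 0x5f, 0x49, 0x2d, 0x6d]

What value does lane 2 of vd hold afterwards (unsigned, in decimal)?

vd[2] = 177

lanes per group: 256·4/64 = 16
vl = min(AVL, VLMAX) = min(7, 16) = 7
[0] mask-off/keep = 0xa2
[1] mask-off/keep = 0x6e
[2] sub(0xcf,0x1e) = 0xb1
[3] mask-off/keep = 0x77
[4] sub(0x7d,0xf3) = 0xffffffffffffff8a
[5] mask-off/keep = 0x89
[6] mask-off/keep = 0xab
[7] tail/keep = 0x26
[8] tail/keep = 0xea
[9] tail/keep = 0x73
[10] tail/keep = 0x66
[11] tail/keep = 0x15
[12] tail/keep = 0xb7
[13] tail/keep = 0x5d
[14] tail/keep = 0x90
[15] tail/keep = 0x1c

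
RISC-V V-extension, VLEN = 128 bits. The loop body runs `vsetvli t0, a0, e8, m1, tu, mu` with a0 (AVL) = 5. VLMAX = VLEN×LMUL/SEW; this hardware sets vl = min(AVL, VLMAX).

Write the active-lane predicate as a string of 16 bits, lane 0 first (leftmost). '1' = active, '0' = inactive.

VLMAX = (128 × 1) / 8 = 16 lanes
AVL=5 ≤ VLMAX=16, so vl = 5
bits (lane 0 leftmost): 1111100000000000

predicate = 1111100000000000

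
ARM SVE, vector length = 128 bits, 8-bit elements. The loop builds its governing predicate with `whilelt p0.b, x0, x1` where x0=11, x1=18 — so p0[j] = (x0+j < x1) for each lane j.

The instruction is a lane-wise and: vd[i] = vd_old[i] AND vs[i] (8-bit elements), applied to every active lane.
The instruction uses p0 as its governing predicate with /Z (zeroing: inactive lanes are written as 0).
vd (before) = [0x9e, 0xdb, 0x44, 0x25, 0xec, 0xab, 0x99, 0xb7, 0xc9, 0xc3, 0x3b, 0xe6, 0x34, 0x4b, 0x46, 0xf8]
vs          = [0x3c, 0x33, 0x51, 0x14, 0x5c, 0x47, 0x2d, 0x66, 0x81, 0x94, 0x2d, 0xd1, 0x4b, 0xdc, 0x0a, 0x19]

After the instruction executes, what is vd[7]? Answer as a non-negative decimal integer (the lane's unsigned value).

128-bit reg / 8-bit elem → 16 lanes
active while 11+j < 18, i.e. j ∈ [0,7) capped at 16 ⇒ 7
vd[0] and(0x9e,0x3c) -> 0x1c
vd[1] and(0xdb,0x33) -> 0x13
vd[2] and(0x44,0x51) -> 0x40
vd[3] and(0x25,0x14) -> 0x04
vd[4] and(0xec,0x5c) -> 0x4c
vd[5] and(0xab,0x47) -> 0x03
vd[6] and(0x99,0x2d) -> 0x09
vd[7] tail/zero -> 0x00
vd[8] tail/zero -> 0x00
vd[9] tail/zero -> 0x00
vd[10] tail/zero -> 0x00
vd[11] tail/zero -> 0x00
vd[12] tail/zero -> 0x00
vd[13] tail/zero -> 0x00
vd[14] tail/zero -> 0x00
vd[15] tail/zero -> 0x00

vd[7] = 0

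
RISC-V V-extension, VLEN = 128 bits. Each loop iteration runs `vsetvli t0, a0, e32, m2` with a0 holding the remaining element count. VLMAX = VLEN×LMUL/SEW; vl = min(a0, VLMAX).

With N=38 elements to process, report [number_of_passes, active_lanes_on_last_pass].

[iterations, last_vl] = [5, 6]

VLMAX = VLEN×LMUL/SEW = 128×2/32 = 8
iterations = ceil(38/8) = 5; final-pass vl = 6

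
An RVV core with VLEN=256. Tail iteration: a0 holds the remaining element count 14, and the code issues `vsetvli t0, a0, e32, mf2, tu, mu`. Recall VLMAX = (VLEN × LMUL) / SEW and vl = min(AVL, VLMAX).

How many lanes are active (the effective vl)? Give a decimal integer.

VLMAX = (256 × 1/2) / 32 = 4 lanes
vl ← min(14, 4) = 4

vl = 4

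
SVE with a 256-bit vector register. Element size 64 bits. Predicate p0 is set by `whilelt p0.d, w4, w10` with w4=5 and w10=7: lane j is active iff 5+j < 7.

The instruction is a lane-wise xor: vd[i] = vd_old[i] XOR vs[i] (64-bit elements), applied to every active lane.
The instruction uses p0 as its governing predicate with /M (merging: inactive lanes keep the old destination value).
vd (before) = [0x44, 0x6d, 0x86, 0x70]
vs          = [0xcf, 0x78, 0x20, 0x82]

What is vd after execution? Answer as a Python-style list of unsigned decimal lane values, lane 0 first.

lane count: 256 div 64 = 4
whilelt: lane j active iff 5+j < 7 → j < 2 → 2 active
  i=0: xor(0x44,0xcf) → 139
  i=1: xor(0x6d,0x78) → 21
  i=2: tail/keep → 134
  i=3: tail/keep → 112

vd = [139, 21, 134, 112]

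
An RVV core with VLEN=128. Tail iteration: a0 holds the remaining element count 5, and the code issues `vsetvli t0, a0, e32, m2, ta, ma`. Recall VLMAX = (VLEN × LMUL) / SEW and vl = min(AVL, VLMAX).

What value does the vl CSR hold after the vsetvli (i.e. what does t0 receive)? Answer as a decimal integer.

vl = 5

VLMAX = VLEN×LMUL/SEW = 128×2/32 = 8
AVL=5 ≤ VLMAX=8, so vl = 5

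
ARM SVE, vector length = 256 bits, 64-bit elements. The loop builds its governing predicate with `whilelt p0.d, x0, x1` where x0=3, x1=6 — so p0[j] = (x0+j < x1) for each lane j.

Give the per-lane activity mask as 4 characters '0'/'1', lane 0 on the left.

predicate = 1110

256-bit reg / 64-bit elem → 4 lanes
p0[j] = (3+j < 6); true for j=0..2 → 3 lanes set
bits (lane 0 leftmost): 1110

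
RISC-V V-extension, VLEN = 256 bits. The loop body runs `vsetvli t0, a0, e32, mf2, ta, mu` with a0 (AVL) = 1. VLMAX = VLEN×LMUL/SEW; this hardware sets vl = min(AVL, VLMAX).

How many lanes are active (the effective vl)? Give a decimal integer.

VLMAX = VLEN×LMUL/SEW = 256×1/2/32 = 4
vl = min(AVL, VLMAX) = min(1, 4) = 1

vl = 1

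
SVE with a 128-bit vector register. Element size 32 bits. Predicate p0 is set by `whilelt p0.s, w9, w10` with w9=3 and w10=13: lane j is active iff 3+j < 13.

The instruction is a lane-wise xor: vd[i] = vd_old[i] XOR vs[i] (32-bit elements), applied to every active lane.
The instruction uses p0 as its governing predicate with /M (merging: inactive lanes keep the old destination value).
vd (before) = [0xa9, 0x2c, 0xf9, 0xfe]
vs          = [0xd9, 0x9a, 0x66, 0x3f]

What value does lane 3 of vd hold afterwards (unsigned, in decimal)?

register lanes = 128/32 = 4
active while 3+j < 13, i.e. j ∈ [0,10) capped at 4 ⇒ 4
vd[0] xor(0xa9,0xd9) -> 0x70
vd[1] xor(0x2c,0x9a) -> 0xb6
vd[2] xor(0xf9,0x66) -> 0x9f
vd[3] xor(0xfe,0x3f) -> 0xc1

vd[3] = 193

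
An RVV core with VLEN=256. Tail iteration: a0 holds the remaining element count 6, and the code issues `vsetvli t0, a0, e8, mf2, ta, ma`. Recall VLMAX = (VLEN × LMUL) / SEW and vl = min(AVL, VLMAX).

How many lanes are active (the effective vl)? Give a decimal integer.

VLMAX = VLEN×LMUL/SEW = 256×1/2/8 = 16
vl ← min(6, 16) = 6

vl = 6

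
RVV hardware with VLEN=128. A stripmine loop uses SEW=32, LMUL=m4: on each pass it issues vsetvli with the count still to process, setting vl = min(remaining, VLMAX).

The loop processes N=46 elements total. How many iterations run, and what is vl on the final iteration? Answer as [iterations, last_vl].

[iterations, last_vl] = [3, 14]

lanes per group: 128·4/32 = 16
iterations = ceil(46/16) = 3; final-pass vl = 14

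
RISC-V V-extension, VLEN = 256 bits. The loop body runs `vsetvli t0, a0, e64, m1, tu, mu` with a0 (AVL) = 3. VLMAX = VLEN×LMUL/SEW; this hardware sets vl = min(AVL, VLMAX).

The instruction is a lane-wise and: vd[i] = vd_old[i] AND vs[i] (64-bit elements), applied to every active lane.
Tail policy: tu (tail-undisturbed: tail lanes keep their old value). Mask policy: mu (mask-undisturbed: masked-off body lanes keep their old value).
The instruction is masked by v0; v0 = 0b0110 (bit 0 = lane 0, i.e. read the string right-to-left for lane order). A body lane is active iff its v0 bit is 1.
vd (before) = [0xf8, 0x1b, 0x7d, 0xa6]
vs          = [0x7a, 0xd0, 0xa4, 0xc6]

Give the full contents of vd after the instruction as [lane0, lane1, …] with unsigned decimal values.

VLMAX = (256 × 1) / 64 = 4 lanes
vl ← min(3, 4) = 3
[0] mask-off/keep = 0xf8
[1] and(0x1b,0xd0) = 0x10
[2] and(0x7d,0xa4) = 0x24
[3] tail/keep = 0xa6

vd = [248, 16, 36, 166]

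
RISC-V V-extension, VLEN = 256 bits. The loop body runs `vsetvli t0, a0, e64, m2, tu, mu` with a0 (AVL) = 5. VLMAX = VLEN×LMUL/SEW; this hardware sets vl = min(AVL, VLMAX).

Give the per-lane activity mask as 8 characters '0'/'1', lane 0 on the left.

predicate = 11111000

lanes per group: 256·2/64 = 8
vl = min(AVL, VLMAX) = min(5, 8) = 5
bits (lane 0 leftmost): 11111000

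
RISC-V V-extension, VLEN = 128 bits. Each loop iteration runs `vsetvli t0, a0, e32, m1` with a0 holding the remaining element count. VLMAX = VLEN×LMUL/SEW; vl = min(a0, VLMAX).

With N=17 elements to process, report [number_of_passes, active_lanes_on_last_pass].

[iterations, last_vl] = [5, 1]

VLMAX = VLEN×LMUL/SEW = 128×1/32 = 4
17 elements at 4/iter → 5 passes, remainder 1 on the last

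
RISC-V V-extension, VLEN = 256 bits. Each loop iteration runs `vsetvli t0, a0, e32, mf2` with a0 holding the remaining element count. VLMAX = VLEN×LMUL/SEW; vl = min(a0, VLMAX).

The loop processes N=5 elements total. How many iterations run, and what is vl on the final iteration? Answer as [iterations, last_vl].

[iterations, last_vl] = [2, 1]

VLMAX = VLEN×LMUL/SEW = 256×1/2/32 = 4
5 elements at 4/iter → 2 passes, remainder 1 on the last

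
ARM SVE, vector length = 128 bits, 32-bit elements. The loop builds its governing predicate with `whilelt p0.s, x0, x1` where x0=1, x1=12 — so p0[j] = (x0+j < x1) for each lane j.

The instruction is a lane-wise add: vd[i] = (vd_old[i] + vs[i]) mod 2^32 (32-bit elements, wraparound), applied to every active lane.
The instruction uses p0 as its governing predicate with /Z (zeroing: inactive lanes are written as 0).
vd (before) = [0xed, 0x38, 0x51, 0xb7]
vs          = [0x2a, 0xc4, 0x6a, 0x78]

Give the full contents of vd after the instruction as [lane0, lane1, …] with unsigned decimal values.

128-bit reg / 32-bit elem → 4 lanes
whilelt: lane j active iff 1+j < 12 → j < 11 → 4 active
lane  0: add(0xed,0x2a) ⇒ 0x117
lane  1: add(0x38,0xc4) ⇒ 0xfc
lane  2: add(0x51,0x6a) ⇒ 0xbb
lane  3: add(0xb7,0x78) ⇒ 0x12f

vd = [279, 252, 187, 303]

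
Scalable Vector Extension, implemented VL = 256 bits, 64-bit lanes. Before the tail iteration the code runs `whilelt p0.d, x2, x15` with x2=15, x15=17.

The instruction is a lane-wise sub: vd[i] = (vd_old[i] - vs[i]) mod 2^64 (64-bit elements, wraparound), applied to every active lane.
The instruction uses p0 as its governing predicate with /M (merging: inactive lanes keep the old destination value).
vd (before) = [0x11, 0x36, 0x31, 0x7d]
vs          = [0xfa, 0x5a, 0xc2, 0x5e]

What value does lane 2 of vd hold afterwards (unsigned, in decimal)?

256-bit reg / 64-bit elem → 4 lanes
active while 15+j < 17, i.e. j ∈ [0,2) capped at 4 ⇒ 2
lane  0: sub(0x11,0xfa) ⇒ 0xffffffffffffff17
lane  1: sub(0x36,0x5a) ⇒ 0xffffffffffffffdc
lane  2: tail/keep ⇒ 0x31
lane  3: tail/keep ⇒ 0x7d

vd[2] = 49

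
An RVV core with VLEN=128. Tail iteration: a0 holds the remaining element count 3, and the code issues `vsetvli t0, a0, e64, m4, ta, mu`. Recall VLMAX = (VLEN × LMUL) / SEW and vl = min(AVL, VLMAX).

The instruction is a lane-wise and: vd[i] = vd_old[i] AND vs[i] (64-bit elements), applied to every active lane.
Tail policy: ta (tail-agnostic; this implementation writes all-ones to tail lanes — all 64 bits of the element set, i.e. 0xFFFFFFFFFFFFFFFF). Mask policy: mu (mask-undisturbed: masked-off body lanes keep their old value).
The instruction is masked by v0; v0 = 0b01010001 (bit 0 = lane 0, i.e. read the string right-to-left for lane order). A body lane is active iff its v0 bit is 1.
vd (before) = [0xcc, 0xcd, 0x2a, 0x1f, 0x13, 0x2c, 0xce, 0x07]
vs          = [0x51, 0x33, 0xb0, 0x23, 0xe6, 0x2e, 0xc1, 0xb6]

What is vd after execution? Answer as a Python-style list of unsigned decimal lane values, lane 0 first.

VLMAX = (128 × 4) / 64 = 8 lanes
vl ← min(3, 8) = 3
vd[0] and(0xcc,0x51) -> 0x40
vd[1] mask-off/keep -> 0xcd
vd[2] mask-off/keep -> 0x2a
vd[3] tail/ones -> 0xffffffffffffffff
vd[4] tail/ones -> 0xffffffffffffffff
vd[5] tail/ones -> 0xffffffffffffffff
vd[6] tail/ones -> 0xffffffffffffffff
vd[7] tail/ones -> 0xffffffffffffffff

vd = [64, 205, 42, 18446744073709551615, 18446744073709551615, 18446744073709551615, 18446744073709551615, 18446744073709551615]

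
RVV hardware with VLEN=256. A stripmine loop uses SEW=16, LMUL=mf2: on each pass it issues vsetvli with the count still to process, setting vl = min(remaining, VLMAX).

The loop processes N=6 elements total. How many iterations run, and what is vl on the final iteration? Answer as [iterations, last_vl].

lanes per group: 256·1/2/16 = 8
6 elements at 8/iter → 1 passes, remainder 6 on the last

[iterations, last_vl] = [1, 6]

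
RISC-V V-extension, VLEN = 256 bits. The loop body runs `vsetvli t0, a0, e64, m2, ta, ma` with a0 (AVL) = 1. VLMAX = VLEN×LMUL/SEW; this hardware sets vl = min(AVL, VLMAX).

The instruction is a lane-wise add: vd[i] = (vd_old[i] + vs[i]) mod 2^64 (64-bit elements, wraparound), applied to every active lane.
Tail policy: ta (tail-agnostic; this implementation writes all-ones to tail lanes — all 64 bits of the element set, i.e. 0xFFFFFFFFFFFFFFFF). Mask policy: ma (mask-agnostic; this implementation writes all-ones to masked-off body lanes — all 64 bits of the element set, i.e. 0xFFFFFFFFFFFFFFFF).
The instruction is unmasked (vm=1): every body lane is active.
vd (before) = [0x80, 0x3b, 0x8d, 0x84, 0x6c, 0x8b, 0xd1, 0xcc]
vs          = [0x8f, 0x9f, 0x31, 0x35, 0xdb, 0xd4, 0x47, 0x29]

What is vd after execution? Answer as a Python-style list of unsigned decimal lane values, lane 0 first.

vd = [271, 18446744073709551615, 18446744073709551615, 18446744073709551615, 18446744073709551615, 18446744073709551615, 18446744073709551615, 18446744073709551615]

VLMAX = VLEN×LMUL/SEW = 256×2/64 = 8
AVL=1 ≤ VLMAX=8, so vl = 1
vd[0] add(0x80,0x8f) -> 0x10f
vd[1] tail/ones -> 0xffffffffffffffff
vd[2] tail/ones -> 0xffffffffffffffff
vd[3] tail/ones -> 0xffffffffffffffff
vd[4] tail/ones -> 0xffffffffffffffff
vd[5] tail/ones -> 0xffffffffffffffff
vd[6] tail/ones -> 0xffffffffffffffff
vd[7] tail/ones -> 0xffffffffffffffff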